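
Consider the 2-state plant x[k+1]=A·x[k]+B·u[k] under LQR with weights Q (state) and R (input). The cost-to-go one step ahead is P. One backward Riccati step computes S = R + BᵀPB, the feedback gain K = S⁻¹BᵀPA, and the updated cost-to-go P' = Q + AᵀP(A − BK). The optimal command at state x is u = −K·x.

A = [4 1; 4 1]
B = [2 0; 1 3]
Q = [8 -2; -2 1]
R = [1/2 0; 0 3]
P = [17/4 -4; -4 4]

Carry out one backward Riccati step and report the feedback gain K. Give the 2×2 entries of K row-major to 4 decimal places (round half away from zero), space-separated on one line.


1.1064 0.2766 0.3404 0.0851

BᵀP = [4.5000 -4.0000; -12.0000 12.0000]
S = R + BᵀPB = [1/2 0; 0 3] + [5.0000 -12.0000; -12.0000 36.0000] = [5.5000 -12.0000; -12.0000 39.0000]
BᵀPA = [2.0000 0.5000; 0.0000 0.0000]
K = S⁻¹·BᵀPA = [1.1064 0.2766; 0.3404 0.0851]
A−BK = [1.7872 0.4468; 1.8723 0.4681]
AᵀP(A−BK) = [1.7872 0.4468; 0.4468 0.1117]
P' = Q + AᵀP(A−BK) = [9.7872 -1.5532; -1.5532 1.1117]
tr(P') = 10.8989


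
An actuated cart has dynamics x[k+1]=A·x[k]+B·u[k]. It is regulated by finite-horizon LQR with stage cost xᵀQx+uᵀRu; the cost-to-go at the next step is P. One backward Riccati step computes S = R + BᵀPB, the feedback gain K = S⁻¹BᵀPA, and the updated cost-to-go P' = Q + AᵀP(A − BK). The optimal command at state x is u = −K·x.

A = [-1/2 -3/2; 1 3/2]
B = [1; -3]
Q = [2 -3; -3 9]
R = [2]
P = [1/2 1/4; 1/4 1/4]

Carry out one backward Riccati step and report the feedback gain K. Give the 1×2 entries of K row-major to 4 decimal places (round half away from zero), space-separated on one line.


BᵀP = [-0.2500 -0.5000]
S = R + BᵀPB = [2] + [1.2500] = [3.2500]
BᵀPA = [-0.3750 -0.3750]
K = S⁻¹·BᵀPA = [-0.1154 -0.1154]
A−BK = [-0.3846 -1.3846; 0.6538 1.1538]
AᵀP(A−BK) = [0.0817 0.1442; 0.1442 0.5192]
P' = Q + AᵀP(A−BK) = [2.0817 -2.8558; -2.8558 9.5192]
tr(P') = 11.6010

-0.1154 -0.1154


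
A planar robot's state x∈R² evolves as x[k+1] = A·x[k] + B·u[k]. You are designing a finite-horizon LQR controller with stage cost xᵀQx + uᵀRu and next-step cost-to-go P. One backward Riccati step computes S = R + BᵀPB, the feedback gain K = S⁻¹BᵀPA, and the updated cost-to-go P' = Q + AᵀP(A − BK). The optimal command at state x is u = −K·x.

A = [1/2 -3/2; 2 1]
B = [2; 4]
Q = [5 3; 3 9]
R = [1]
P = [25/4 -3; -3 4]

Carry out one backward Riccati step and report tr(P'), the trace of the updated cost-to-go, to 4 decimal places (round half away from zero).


BᵀP = [0.5000 10.0000]
S = R + BᵀPB = [1] + [41.0000] = [42.0000]
BᵀPA = [20.2500 9.2500]
K = S⁻¹·BᵀPA = [0.4821 0.2202]
A−BK = [-0.4643 -1.9405; 0.0714 0.1190]
AᵀP(A−BK) = [1.7991 6.3527; 6.3527 25.0253]
P' = Q + AᵀP(A−BK) = [6.7991 9.3527; 9.3527 34.0253]
tr(P') = 40.8244

40.8244


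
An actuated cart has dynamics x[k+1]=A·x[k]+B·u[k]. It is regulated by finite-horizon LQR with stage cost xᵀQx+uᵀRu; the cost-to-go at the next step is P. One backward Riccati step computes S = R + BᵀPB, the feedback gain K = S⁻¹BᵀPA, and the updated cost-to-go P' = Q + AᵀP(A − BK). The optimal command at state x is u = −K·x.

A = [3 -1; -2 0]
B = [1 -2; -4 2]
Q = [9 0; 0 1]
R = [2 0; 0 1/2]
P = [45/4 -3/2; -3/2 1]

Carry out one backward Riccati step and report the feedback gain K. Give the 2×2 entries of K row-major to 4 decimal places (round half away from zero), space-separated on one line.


BᵀP = [17.2500 -5.5000; -25.5000 5.0000]
S = R + BᵀPB = [2 0; 0 1/2] + [39.2500 -45.5000; -45.5000 61.0000] = [41.2500 -45.5000; -45.5000 61.5000]
BᵀPA = [62.7500 -17.2500; -86.5000 25.5000]
K = S⁻¹·BᵀPA = [-0.1642 0.2130; -1.5280 0.5722]
A−BK = [0.1082 -0.0686; 0.3991 -0.2925]
AᵀP(A−BK) = [1.3828 -0.6188; -0.6188 0.3327]
P' = Q + AᵀP(A−BK) = [10.3828 -0.6188; -0.6188 1.3327]
tr(P') = 11.7155

-0.1642 0.2130 -1.5280 0.5722


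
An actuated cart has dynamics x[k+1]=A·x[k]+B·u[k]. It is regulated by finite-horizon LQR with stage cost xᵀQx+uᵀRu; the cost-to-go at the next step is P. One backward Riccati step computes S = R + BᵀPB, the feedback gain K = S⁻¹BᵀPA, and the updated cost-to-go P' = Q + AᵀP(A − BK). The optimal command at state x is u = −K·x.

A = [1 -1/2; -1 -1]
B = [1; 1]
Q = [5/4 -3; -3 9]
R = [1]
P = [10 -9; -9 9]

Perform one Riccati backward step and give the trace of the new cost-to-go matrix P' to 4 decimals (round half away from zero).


49.1250

BᵀP = [1.0000 0.0000]
S = R + BᵀPB = [1] + [1.0000] = [2.0000]
BᵀPA = [1.0000 -0.5000]
K = S⁻¹·BᵀPA = [0.5000 -0.2500]
A−BK = [0.5000 -0.2500; -1.5000 -0.7500]
AᵀP(A−BK) = [36.5000 8.7500; 8.7500 2.3750]
P' = Q + AᵀP(A−BK) = [37.7500 5.7500; 5.7500 11.3750]
tr(P') = 49.1250


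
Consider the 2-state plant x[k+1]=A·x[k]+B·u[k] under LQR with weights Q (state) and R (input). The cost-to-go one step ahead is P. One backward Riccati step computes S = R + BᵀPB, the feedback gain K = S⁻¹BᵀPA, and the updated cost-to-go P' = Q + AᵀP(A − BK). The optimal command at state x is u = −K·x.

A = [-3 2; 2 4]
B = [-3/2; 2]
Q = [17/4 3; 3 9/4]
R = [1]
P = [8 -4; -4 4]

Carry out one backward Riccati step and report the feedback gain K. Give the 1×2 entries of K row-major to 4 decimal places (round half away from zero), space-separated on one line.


1.4915 0.2712

BᵀP = [-20.0000 14.0000]
S = R + BᵀPB = [1] + [58.0000] = [59.0000]
BᵀPA = [88.0000 16.0000]
K = S⁻¹·BᵀPA = [1.4915 0.2712]
A−BK = [-0.7627 2.4068; -0.9831 3.4576]
AᵀP(A−BK) = [4.7458 -7.8644; -7.8644 27.6610]
P' = Q + AᵀP(A−BK) = [8.9958 -4.8644; -4.8644 29.9110]
tr(P') = 38.9068


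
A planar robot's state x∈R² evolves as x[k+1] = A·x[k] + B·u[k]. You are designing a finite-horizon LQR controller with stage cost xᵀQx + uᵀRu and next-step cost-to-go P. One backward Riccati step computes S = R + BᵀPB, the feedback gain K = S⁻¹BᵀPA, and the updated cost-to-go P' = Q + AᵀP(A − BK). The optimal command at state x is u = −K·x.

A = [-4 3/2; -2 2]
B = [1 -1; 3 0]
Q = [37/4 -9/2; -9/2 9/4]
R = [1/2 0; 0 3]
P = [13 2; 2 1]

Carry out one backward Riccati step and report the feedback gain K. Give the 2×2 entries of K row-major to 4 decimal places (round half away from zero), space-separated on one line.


-1.6335 0.8874 1.5602 -0.4149

BᵀP = [19.0000 5.0000; -13.0000 -2.0000]
S = R + BᵀPB = [1/2 0; 0 3] + [34.0000 -19.0000; -19.0000 13.0000] = [34.5000 -19.0000; -19.0000 16.0000]
BᵀPA = [-86.0000 38.5000; 56.0000 -23.5000]
K = S⁻¹·BᵀPA = [-1.6335 0.8874; 1.5602 -0.4149]
A−BK = [-0.8063 0.1976; 2.9005 -0.6623]
AᵀP(A−BK) = [16.1466 -4.4450; -4.4450 1.3331]
P' = Q + AᵀP(A−BK) = [25.3966 -8.9450; -8.9450 3.5831]
tr(P') = 28.9797


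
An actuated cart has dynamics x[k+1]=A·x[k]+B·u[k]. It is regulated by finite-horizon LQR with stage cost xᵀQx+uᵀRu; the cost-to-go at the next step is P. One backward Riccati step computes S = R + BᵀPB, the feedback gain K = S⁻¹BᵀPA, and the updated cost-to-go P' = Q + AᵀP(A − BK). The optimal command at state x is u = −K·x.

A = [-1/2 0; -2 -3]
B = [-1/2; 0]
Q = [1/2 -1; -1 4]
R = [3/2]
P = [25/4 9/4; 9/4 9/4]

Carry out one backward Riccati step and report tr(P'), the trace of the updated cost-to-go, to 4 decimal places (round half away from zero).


BᵀP = [-3.1250 -1.1250]
S = R + BᵀPB = [3/2] + [1.5625] = [3.0625]
BᵀPA = [3.8125 3.3750]
K = S⁻¹·BᵀPA = [1.2449 1.1020]
A−BK = [0.1224 0.5510; -2.0000 -3.0000]
AᵀP(A−BK) = [10.3163 12.6735; 12.6735 16.5306]
P' = Q + AᵀP(A−BK) = [10.8163 11.6735; 11.6735 20.5306]
tr(P') = 31.3469

31.3469


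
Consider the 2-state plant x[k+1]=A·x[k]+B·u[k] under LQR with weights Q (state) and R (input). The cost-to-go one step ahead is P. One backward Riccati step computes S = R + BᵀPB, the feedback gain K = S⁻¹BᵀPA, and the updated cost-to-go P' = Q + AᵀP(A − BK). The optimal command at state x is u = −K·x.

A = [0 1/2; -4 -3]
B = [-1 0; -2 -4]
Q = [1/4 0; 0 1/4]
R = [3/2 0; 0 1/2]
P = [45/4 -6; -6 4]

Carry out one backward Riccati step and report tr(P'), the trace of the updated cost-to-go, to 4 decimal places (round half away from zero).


1.6908

BᵀP = [0.7500 -2.0000; 24.0000 -16.0000]
S = R + BᵀPB = [3/2 0; 0 1/2] + [3.2500 8.0000; 8.0000 64.0000] = [4.7500 8.0000; 8.0000 64.5000]
BᵀPA = [8.0000 6.3750; 64.0000 60.0000]
K = S⁻¹·BᵀPA = [0.0165 -0.2839; 0.9902 0.9654]
A−BK = [0.0165 0.2161; -0.0062 0.2940]
AᵀP(A−BK) = [0.4951 0.4827; 0.4827 0.6957]
P' = Q + AᵀP(A−BK) = [0.7451 0.4827; 0.4827 0.9457]
tr(P') = 1.6908


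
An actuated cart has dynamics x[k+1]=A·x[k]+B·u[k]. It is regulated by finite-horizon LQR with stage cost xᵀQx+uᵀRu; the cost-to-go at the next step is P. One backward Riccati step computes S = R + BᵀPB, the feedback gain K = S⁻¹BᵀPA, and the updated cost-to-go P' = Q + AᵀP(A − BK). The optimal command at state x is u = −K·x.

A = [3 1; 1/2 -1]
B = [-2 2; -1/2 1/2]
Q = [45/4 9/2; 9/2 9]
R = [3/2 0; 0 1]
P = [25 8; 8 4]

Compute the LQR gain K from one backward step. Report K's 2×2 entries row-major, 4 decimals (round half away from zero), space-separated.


-0.5816 -0.1224 0.8724 0.1837

BᵀP = [-54.0000 -18.0000; 54.0000 18.0000]
S = R + BᵀPB = [3/2 0; 0 1] + [117.0000 -117.0000; -117.0000 117.0000] = [118.5000 -117.0000; -117.0000 118.0000]
BᵀPA = [-171.0000 -36.0000; 171.0000 36.0000]
K = S⁻¹·BᵀPA = [-0.5816 -0.1224; 0.8724 0.1837]
A−BK = [0.0918 0.3878; -0.2270 -1.1531]
AᵀP(A−BK) = [1.3520 0.6531; 0.6531 1.9796]
P' = Q + AᵀP(A−BK) = [12.6020 5.1531; 5.1531 10.9796]
tr(P') = 23.5816


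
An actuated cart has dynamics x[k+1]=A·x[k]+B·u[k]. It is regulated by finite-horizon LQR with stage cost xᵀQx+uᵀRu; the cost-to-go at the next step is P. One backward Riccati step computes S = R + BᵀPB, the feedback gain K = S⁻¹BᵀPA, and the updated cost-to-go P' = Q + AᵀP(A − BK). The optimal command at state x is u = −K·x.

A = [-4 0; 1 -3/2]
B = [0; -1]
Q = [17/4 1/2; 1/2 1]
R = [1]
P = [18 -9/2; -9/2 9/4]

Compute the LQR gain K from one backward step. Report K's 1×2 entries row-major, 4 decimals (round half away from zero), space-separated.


BᵀP = [4.5000 -2.2500]
S = R + BᵀPB = [1] + [2.2500] = [3.2500]
BᵀPA = [-20.2500 3.3750]
K = S⁻¹·BᵀPA = [-6.2308 1.0385]
A−BK = [-4.0000 0.0000; -5.2308 -0.4615]
AᵀP(A−BK) = [200.0769 -9.3462; -9.3462 1.5577]
P' = Q + AᵀP(A−BK) = [204.3269 -8.8462; -8.8462 2.5577]
tr(P') = 206.8846

-6.2308 1.0385


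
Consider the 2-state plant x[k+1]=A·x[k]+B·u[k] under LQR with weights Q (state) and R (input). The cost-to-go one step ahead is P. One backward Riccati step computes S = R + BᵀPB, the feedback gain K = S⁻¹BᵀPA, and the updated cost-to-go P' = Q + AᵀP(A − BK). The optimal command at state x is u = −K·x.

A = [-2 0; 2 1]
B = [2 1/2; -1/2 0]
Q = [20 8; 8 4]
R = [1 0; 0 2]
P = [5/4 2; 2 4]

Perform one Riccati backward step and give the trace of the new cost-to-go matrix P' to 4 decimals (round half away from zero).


31.0980

BᵀP = [1.5000 2.0000; 0.6250 1.0000]
S = R + BᵀPB = [1 0; 0 2] + [2.0000 0.7500; 0.7500 0.3125] = [3.0000 0.7500; 0.7500 2.3125]
BᵀPA = [1.0000 2.0000; 0.7500 1.0000]
K = S⁻¹·BᵀPA = [0.2745 0.6078; 0.2353 0.2353]
A−BK = [-2.6667 -1.3333; 2.1373 1.3039]
AᵀP(A−BK) = [4.5490 3.2157; 3.2157 2.5490]
P' = Q + AᵀP(A−BK) = [24.5490 11.2157; 11.2157 6.5490]
tr(P') = 31.0980


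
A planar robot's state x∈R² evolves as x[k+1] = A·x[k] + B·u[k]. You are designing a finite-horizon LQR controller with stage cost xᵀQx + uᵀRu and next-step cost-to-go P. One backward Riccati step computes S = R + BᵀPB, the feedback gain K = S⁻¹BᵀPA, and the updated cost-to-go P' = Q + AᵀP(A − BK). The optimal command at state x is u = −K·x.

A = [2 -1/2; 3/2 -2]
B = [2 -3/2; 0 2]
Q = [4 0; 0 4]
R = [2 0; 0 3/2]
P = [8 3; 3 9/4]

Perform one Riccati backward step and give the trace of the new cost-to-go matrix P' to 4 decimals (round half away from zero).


15.2526

BᵀP = [16.0000 6.0000; -6.0000 0.0000]
S = R + BᵀPB = [2 0; 0 3/2] + [32.0000 -12.0000; -12.0000 9.0000] = [34.0000 -12.0000; -12.0000 10.5000]
BᵀPA = [41.0000 -20.0000; -12.0000 3.0000]
K = S⁻¹·BᵀPA = [1.3451 -0.8169; 0.3944 -0.6479]
A−BK = [-0.0986 0.1620; 0.7113 -0.7042]
AᵀP(A−BK) = [4.6470 -3.2817; -3.2817 2.6056]
P' = Q + AᵀP(A−BK) = [8.6470 -3.2817; -3.2817 6.6056]
tr(P') = 15.2526


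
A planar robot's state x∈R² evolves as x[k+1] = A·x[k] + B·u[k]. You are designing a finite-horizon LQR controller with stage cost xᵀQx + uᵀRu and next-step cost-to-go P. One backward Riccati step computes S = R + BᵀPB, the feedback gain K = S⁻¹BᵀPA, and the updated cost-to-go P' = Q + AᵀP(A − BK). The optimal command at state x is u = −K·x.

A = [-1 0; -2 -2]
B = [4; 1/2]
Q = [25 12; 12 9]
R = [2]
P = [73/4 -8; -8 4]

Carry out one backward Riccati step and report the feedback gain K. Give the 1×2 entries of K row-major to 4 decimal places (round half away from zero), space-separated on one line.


-0.0342 0.2281

BᵀP = [69.0000 -30.0000]
S = R + BᵀPB = [2] + [261.0000] = [263.0000]
BᵀPA = [-9.0000 60.0000]
K = S⁻¹·BᵀPA = [-0.0342 0.2281]
A−BK = [-0.8631 -0.9125; -1.9829 -2.1141]
AᵀP(A−BK) = [1.9420 2.0532; 2.0532 2.3118]
P' = Q + AᵀP(A−BK) = [26.9420 14.0532; 14.0532 11.3118]
tr(P') = 38.2538


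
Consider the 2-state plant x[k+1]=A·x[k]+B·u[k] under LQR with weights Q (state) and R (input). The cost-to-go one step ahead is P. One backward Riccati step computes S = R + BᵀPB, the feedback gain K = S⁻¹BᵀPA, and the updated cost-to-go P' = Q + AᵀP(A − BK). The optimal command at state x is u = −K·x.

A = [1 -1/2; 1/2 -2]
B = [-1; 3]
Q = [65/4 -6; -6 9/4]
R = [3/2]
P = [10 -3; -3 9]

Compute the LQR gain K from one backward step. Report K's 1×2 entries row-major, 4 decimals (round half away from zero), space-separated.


-0.0362 -0.4570

BᵀP = [-19.0000 30.0000]
S = R + BᵀPB = [3/2] + [109.0000] = [110.5000]
BᵀPA = [-4.0000 -50.5000]
K = S⁻¹·BᵀPA = [-0.0362 -0.4570]
A−BK = [0.9638 -0.9570; 0.6086 -0.6290]
AᵀP(A−BK) = [9.1052 -9.0781; -9.0781 9.4208]
P' = Q + AᵀP(A−BK) = [25.3552 -15.0781; -15.0781 11.6708]
tr(P') = 37.0260


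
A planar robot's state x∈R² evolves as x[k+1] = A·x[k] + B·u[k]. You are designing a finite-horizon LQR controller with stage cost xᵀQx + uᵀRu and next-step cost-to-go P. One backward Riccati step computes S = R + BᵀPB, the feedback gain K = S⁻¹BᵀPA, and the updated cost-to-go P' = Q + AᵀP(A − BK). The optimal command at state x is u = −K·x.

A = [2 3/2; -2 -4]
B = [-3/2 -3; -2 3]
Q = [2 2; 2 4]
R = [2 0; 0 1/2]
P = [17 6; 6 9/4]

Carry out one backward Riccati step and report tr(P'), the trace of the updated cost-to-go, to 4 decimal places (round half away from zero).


7.0224

BᵀP = [-37.5000 -13.5000; -33.0000 -11.2500]
S = R + BᵀPB = [2 0; 0 1/2] + [83.2500 72.0000; 72.0000 65.2500] = [85.2500 72.0000; 72.0000 65.7500]
BᵀPA = [-48.0000 -2.2500; -43.5000 -4.5000]
K = S⁻¹·BᵀPA = [-0.0570 0.4180; -0.5992 -0.5262]
A−BK = [0.1169 0.5484; -0.3164 -1.5854]
AᵀP(A−BK) = [0.1997 0.1754; 0.1754 0.8227]
P' = Q + AᵀP(A−BK) = [2.1997 2.1754; 2.1754 4.8227]
tr(P') = 7.0224


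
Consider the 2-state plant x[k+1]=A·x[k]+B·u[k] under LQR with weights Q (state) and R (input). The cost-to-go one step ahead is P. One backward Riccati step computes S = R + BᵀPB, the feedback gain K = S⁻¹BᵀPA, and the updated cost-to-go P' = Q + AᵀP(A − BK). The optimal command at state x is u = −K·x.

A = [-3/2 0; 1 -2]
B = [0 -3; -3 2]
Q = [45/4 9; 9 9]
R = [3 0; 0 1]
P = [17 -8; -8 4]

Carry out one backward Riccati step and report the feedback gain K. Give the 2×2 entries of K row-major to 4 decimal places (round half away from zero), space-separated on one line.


-0.0415 0.2073 0.4832 -0.1658

BᵀP = [24.0000 -12.0000; -67.0000 32.0000]
S = R + BᵀPB = [3 0; 0 1] + [36.0000 -96.0000; -96.0000 265.0000] = [39.0000 -96.0000; -96.0000 266.0000]
BᵀPA = [-48.0000 24.0000; 132.5000 -64.0000]
K = S⁻¹·BᵀPA = [-0.0415 0.2073; 0.4832 -0.1658]
A−BK = [-0.0505 -0.4974; -0.0907 -1.0466]
AᵀP(A−BK) = [0.2416 -0.0829; -0.0829 0.4145]
P' = Q + AᵀP(A−BK) = [11.4916 8.9171; 8.9171 9.4145]
tr(P') = 20.9061


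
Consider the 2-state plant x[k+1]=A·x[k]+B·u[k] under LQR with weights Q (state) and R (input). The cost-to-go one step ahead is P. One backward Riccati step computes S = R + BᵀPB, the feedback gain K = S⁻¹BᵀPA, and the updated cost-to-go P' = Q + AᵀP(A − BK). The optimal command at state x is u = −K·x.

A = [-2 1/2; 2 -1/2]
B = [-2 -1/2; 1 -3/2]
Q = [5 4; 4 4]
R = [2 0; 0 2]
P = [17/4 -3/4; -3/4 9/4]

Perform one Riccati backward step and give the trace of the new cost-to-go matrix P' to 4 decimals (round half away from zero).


12.0726

BᵀP = [-9.2500 3.7500; -1.0000 -3.0000]
S = R + BᵀPB = [2 0; 0 2] + [22.2500 -1.0000; -1.0000 5.0000] = [24.2500 -1.0000; -1.0000 7.0000]
BᵀPA = [26.0000 -6.5000; -4.0000 1.0000]
K = S⁻¹·BᵀPA = [1.0548 -0.2637; -0.4207 0.1052]
A−BK = [-0.1007 0.0252; 0.3141 -0.0785]
AᵀP(A−BK) = [2.8919 -0.7230; -0.7230 0.1807]
P' = Q + AᵀP(A−BK) = [7.8919 3.2770; 3.2770 4.1807]
tr(P') = 12.0726


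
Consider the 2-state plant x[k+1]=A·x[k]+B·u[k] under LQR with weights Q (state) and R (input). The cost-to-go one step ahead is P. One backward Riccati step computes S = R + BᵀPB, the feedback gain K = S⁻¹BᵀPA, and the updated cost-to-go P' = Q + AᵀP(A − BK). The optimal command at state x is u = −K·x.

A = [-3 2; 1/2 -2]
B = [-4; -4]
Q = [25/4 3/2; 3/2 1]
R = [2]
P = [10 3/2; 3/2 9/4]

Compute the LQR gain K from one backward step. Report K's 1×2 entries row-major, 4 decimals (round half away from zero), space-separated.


0.5305 -0.2520

BᵀP = [-46.0000 -15.0000]
S = R + BᵀPB = [2] + [244.0000] = [246.0000]
BᵀPA = [130.5000 -62.0000]
K = S⁻¹·BᵀPA = [0.5305 -0.2520]
A−BK = [-0.8780 0.9919; 2.6220 -3.0081]
AᵀP(A−BK) = [16.8338 -18.8598; -18.8598 21.3740]
P' = Q + AᵀP(A−BK) = [23.0838 -17.3598; -17.3598 22.3740]
tr(P') = 45.4578


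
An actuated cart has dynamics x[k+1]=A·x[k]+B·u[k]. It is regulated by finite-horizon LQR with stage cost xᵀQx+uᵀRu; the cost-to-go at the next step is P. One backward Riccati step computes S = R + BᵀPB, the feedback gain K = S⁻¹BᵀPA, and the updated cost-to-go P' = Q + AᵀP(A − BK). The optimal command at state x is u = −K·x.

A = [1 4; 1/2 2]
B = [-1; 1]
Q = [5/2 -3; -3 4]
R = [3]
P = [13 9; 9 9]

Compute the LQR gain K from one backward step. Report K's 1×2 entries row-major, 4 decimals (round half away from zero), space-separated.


-0.5714 -2.2857

BᵀP = [-4.0000 0.0000]
S = R + BᵀPB = [3] + [4.0000] = [7.0000]
BᵀPA = [-4.0000 -16.0000]
K = S⁻¹·BᵀPA = [-0.5714 -2.2857]
A−BK = [0.4286 1.7143; 1.0714 4.2857]
AᵀP(A−BK) = [21.9643 87.8571; 87.8571 351.4286]
P' = Q + AᵀP(A−BK) = [24.4643 84.8571; 84.8571 355.4286]
tr(P') = 379.8929


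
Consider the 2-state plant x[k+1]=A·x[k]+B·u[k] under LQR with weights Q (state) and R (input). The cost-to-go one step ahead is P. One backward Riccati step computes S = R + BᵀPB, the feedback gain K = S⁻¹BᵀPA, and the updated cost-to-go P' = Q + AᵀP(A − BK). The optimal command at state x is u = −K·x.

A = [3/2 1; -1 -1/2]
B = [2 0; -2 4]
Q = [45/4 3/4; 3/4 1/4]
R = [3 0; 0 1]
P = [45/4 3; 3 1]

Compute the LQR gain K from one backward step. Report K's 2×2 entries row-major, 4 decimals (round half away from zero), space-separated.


0.5852 0.3932 0.2727 0.2182

BᵀP = [16.5000 4.0000; 12.0000 4.0000]
S = R + BᵀPB = [3 0; 0 1] + [25.0000 16.0000; 16.0000 16.0000] = [28.0000 16.0000; 16.0000 17.0000]
BᵀPA = [20.7500 14.5000; 14.0000 10.0000]
K = S⁻¹·BᵀPA = [0.5852 0.3932; 0.2727 0.2182]
A−BK = [0.3295 0.2136; -0.9205 -0.5864]
AᵀP(A−BK) = [1.3509 0.9119; 0.9119 0.6170]
P' = Q + AᵀP(A−BK) = [12.6009 1.6619; 1.6619 0.8670]
tr(P') = 13.4679


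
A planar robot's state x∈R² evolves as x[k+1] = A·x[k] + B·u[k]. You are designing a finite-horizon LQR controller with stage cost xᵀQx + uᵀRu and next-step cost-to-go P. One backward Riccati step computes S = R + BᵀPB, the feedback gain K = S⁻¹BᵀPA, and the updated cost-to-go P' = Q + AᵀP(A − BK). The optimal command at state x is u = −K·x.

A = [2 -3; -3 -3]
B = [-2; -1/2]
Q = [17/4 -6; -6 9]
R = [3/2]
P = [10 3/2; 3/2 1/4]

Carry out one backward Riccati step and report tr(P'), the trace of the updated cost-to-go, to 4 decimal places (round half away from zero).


BᵀP = [-20.7500 -3.1250]
S = R + BᵀPB = [3/2] + [43.0625] = [44.5625]
BᵀPA = [-32.1250 71.6250]
K = S⁻¹·BᵀPA = [-0.7209 1.6073]
A−BK = [0.5582 0.2146; -3.3604 -2.1964]
AᵀP(A−BK) = [1.0912 -1.6157; -1.6157 4.1276]
P' = Q + AᵀP(A−BK) = [5.3412 -7.6157; -7.6157 13.1276]
tr(P') = 18.4688

18.4688


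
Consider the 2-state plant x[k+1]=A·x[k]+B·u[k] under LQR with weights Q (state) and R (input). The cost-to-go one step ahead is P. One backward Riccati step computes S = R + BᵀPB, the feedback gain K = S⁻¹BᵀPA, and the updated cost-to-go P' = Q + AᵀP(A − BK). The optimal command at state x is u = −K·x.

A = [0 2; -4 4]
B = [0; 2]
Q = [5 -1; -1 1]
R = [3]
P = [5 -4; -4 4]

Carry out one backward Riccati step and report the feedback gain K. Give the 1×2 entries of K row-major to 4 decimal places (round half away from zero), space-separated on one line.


-1.6842 0.8421

BᵀP = [-8.0000 8.0000]
S = R + BᵀPB = [3] + [16.0000] = [19.0000]
BᵀPA = [-32.0000 16.0000]
K = S⁻¹·BᵀPA = [-1.6842 0.8421]
A−BK = [0.0000 2.0000; -0.6316 2.3158]
AᵀP(A−BK) = [10.1053 -5.0526; -5.0526 6.5263]
P' = Q + AᵀP(A−BK) = [15.1053 -6.0526; -6.0526 7.5263]
tr(P') = 22.6316


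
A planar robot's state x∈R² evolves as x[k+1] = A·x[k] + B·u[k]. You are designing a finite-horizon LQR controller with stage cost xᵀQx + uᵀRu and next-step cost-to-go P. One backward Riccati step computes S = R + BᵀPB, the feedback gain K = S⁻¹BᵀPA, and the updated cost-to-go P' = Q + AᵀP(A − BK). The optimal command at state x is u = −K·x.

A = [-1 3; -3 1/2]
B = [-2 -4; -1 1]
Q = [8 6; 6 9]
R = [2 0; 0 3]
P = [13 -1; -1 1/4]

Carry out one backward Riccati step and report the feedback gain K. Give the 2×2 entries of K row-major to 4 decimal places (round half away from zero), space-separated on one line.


0.3534 -0.4364 0.0196 -0.5130

BᵀP = [-25.0000 1.7500; -53.0000 4.2500]
S = R + BᵀPB = [2 0; 0 3] + [48.2500 101.7500; 101.7500 216.2500] = [50.2500 101.7500; 101.7500 219.2500]
BᵀPA = [19.7500 -74.1250; 40.2500 -156.8750]
K = S⁻¹·BᵀPA = [0.3534 -0.4364; 0.0196 -0.5130]
A−BK = [-0.2149 0.0753; -2.6662 0.5766]
AᵀP(A−BK) = [1.4825 -0.6086; -0.6086 1.2403]
P' = Q + AᵀP(A−BK) = [9.4825 5.3914; 5.3914 10.2403]
tr(P') = 19.7228


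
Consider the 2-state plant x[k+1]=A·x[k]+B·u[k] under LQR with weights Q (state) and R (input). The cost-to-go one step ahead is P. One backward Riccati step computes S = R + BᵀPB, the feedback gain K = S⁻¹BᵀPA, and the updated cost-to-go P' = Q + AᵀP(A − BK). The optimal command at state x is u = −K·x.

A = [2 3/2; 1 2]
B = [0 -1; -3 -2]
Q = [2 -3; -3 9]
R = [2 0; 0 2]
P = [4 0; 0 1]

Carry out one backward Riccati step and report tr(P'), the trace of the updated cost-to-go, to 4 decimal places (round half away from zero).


19.7838

BᵀP = [0.0000 -3.0000; -4.0000 -2.0000]
S = R + BᵀPB = [2 0; 0 2] + [9.0000 6.0000; 6.0000 8.0000] = [11.0000 6.0000; 6.0000 10.0000]
BᵀPA = [-3.0000 -6.0000; -10.0000 -10.0000]
K = S⁻¹·BᵀPA = [0.4054 0.0000; -1.2432 -1.0000]
A−BK = [0.7568 0.5000; -0.2703 0.0000]
AᵀP(A−BK) = [5.7838 4.0000; 4.0000 3.0000]
P' = Q + AᵀP(A−BK) = [7.7838 1.0000; 1.0000 12.0000]
tr(P') = 19.7838


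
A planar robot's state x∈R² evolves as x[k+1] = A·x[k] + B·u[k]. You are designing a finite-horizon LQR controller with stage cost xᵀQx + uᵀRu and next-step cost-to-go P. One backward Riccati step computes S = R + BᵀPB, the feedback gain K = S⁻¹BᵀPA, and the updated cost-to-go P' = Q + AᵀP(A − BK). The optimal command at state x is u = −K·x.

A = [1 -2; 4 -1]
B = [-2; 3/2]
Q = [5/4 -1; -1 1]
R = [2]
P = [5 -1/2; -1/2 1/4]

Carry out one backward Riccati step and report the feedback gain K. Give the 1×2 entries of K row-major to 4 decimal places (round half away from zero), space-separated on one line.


BᵀP = [-10.7500 1.3750]
S = R + BᵀPB = [2] + [23.5625] = [25.5625]
BᵀPA = [-5.2500 20.1250]
K = S⁻¹·BᵀPA = [-0.2054 0.7873]
A−BK = [0.5892 -0.4254; 4.3081 -2.1809]
AᵀP(A−BK) = [3.9218 -2.3667; -2.3667 2.4059]
P' = Q + AᵀP(A−BK) = [5.1718 -3.3667; -3.3667 3.4059]
tr(P') = 8.5776

-0.2054 0.7873


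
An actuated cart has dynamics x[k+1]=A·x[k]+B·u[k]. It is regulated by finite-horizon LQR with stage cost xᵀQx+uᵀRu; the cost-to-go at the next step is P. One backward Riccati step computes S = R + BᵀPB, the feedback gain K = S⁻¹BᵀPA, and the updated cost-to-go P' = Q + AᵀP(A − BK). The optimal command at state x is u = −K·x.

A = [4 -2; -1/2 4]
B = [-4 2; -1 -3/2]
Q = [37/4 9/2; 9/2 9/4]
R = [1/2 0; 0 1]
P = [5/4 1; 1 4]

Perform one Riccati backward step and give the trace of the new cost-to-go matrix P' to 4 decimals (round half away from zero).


BᵀP = [-6.0000 -8.0000; 1.0000 -4.0000]
S = R + BᵀPB = [1/2 0; 0 1] + [32.0000 0.0000; 0.0000 8.0000] = [32.5000 0.0000; 0.0000 9.0000]
BᵀPA = [-20.0000 -20.0000; 6.0000 -18.0000]
K = S⁻¹·BᵀPA = [-0.6154 -0.6154; 0.6667 -2.0000]
A−BK = [0.2051 -0.4615; -0.1154 0.3846]
AᵀP(A−BK) = [0.6923 -1.3077; -1.3077 4.6923]
P' = Q + AᵀP(A−BK) = [9.9423 3.1923; 3.1923 6.9423]
tr(P') = 16.8846

16.8846


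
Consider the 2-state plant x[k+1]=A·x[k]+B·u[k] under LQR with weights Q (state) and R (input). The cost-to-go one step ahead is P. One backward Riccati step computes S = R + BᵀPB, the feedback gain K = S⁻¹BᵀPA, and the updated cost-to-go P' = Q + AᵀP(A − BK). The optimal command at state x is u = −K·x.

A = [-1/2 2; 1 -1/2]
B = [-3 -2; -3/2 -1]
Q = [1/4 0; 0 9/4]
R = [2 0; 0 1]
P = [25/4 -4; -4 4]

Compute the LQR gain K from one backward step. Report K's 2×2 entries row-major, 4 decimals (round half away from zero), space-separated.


0.2162 -0.4978 0.2882 -0.6638

BᵀP = [-12.7500 6.0000; -8.5000 4.0000]
S = R + BᵀPB = [2 0; 0 1] + [29.2500 19.5000; 19.5000 13.0000] = [31.2500 19.5000; 19.5000 14.0000]
BᵀPA = [12.3750 -28.5000; 8.2500 -19.0000]
K = S⁻¹·BᵀPA = [0.2162 -0.4978; 0.2882 -0.6638]
A−BK = [0.7249 -0.8210; 1.6124 -1.9105]
AᵀP(A−BK) = [4.5098 -5.6135; -5.6135 7.2009]
P' = Q + AᵀP(A−BK) = [4.7598 -5.6135; -5.6135 9.4509]
tr(P') = 14.2107


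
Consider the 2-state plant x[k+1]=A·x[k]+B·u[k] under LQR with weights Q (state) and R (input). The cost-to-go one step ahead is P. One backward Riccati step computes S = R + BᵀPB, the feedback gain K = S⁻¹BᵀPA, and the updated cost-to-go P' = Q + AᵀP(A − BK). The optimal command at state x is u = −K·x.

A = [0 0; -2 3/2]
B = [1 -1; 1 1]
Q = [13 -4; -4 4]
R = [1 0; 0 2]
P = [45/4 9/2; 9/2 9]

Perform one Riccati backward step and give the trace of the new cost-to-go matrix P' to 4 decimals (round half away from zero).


21.1219

BᵀP = [15.7500 13.5000; -6.7500 4.5000]
S = R + BᵀPB = [1 0; 0 2] + [29.2500 -2.2500; -2.2500 11.2500] = [30.2500 -2.2500; -2.2500 13.2500]
BᵀPA = [-27.0000 20.2500; -9.0000 6.7500]
K = S⁻¹·BᵀPA = [-0.9551 0.7164; -0.8414 0.6311]
A−BK = [0.1137 -0.0853; -0.2034 0.1526]
AᵀP(A−BK) = [2.6380 -1.9785; -1.9785 1.4839]
P' = Q + AᵀP(A−BK) = [15.6380 -5.9785; -5.9785 5.4839]
tr(P') = 21.1219


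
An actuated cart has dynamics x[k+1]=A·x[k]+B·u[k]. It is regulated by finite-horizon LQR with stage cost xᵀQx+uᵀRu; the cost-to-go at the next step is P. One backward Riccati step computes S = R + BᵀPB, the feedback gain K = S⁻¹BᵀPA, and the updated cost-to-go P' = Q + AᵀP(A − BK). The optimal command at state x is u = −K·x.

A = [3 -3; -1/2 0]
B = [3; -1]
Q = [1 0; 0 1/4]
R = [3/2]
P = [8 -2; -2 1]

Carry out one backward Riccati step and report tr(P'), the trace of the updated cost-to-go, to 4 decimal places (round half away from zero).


4.3757

BᵀP = [26.0000 -7.0000]
S = R + BᵀPB = [3/2] + [85.0000] = [86.5000]
BᵀPA = [81.5000 -78.0000]
K = S⁻¹·BᵀPA = [0.9422 -0.9017]
A−BK = [0.1734 -0.2948; 0.4422 -0.9017]
AᵀP(A−BK) = [1.4610 -1.5087; -1.5087 1.6647]
P' = Q + AᵀP(A−BK) = [2.4610 -1.5087; -1.5087 1.9147]
tr(P') = 4.3757


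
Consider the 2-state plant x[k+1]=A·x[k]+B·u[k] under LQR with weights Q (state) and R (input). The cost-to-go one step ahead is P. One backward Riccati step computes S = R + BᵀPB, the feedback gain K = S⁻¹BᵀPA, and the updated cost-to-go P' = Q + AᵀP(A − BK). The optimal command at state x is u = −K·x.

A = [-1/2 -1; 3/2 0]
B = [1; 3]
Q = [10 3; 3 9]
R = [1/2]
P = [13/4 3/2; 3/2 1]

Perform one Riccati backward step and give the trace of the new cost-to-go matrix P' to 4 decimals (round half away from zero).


BᵀP = [7.7500 4.5000]
S = R + BᵀPB = [1/2] + [21.2500] = [21.7500]
BᵀPA = [2.8750 -7.7500]
K = S⁻¹·BᵀPA = [0.1322 -0.3563]
A−BK = [-0.6322 -0.6437; 1.1034 1.0690]
AᵀP(A−BK) = [0.4325 0.3994; 0.3994 0.4885]
P' = Q + AᵀP(A−BK) = [10.4325 3.3994; 3.3994 9.4885]
tr(P') = 19.9210

19.9210


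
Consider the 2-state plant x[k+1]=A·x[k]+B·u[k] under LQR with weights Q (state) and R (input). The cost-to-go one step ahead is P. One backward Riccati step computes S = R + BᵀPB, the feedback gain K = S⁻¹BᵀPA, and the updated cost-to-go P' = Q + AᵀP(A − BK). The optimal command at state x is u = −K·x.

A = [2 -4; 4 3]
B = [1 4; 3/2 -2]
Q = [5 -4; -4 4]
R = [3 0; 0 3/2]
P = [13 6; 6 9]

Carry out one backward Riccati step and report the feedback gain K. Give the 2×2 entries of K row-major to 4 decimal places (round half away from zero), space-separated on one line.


2.3020 0.4462 -0.0589 -1.0961

BᵀP = [22.0000 19.5000; 40.0000 6.0000]
S = R + BᵀPB = [3 0; 0 3/2] + [51.2500 49.0000; 49.0000 148.0000] = [54.2500 49.0000; 49.0000 149.5000]
BᵀPA = [122.0000 -29.5000; 104.0000 -142.0000]
K = S⁻¹·BᵀPA = [2.3020 0.4462; -0.0589 -1.0961]
A−BK = [-0.0666 -0.0619; 0.4293 0.1385]
AᵀP(A−BK) = [17.2761 3.5523; 3.5523 2.5190]
P' = Q + AᵀP(A−BK) = [22.2761 -0.4477; -0.4477 6.5190]
tr(P') = 28.7951


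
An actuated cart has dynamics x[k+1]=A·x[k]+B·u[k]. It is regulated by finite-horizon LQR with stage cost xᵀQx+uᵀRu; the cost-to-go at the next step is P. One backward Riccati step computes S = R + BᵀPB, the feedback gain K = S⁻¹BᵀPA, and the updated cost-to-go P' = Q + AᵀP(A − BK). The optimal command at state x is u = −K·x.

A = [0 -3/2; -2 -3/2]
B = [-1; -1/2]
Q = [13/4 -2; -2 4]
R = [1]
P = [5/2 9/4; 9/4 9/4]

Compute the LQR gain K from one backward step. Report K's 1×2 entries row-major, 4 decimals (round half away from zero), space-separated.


BᵀP = [-3.6250 -3.3750]
S = R + BᵀPB = [1] + [5.3125] = [6.3125]
BᵀPA = [6.7500 10.5000]
K = S⁻¹·BᵀPA = [1.0693 1.6634]
A−BK = [1.0693 0.1634; -1.4653 -0.6683]
AᵀP(A−BK) = [1.7822 2.2723; 2.2723 3.3472]
P' = Q + AᵀP(A−BK) = [5.0322 0.2723; 0.2723 7.3472]
tr(P') = 12.3793

1.0693 1.6634


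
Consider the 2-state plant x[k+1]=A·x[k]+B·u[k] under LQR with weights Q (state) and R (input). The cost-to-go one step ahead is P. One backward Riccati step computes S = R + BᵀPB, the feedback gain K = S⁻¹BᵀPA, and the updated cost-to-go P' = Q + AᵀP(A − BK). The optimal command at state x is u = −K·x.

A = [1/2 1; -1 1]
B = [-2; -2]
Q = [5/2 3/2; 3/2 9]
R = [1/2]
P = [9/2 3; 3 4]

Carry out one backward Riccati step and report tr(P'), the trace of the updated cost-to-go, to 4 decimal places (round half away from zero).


BᵀP = [-15.0000 -14.0000]
S = R + BᵀPB = [1/2] + [58.0000] = [58.5000]
BᵀPA = [6.5000 -29.0000]
K = S⁻¹·BᵀPA = [0.1111 -0.4957]
A−BK = [0.7222 0.0085; -0.7778 0.0085]
AᵀP(A−BK) = [1.4028 -0.0278; -0.0278 0.1239]
P' = Q + AᵀP(A−BK) = [3.9028 1.4722; 1.4722 9.1239]
tr(P') = 13.0267

13.0267


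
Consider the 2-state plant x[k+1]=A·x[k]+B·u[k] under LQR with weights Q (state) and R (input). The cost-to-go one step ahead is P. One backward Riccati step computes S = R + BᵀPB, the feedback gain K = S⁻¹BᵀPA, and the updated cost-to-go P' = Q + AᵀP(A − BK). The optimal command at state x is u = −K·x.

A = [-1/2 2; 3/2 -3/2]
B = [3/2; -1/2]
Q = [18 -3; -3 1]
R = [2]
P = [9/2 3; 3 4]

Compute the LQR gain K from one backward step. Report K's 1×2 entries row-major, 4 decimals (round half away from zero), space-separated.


0.1304 0.7826

BᵀP = [5.2500 2.5000]
S = R + BᵀPB = [2] + [6.6250] = [8.6250]
BᵀPA = [1.1250 6.7500]
K = S⁻¹·BᵀPA = [0.1304 0.7826]
A−BK = [-0.6957 0.8261; 1.5652 -1.1087]
AᵀP(A−BK) = [5.4783 -3.1304; -3.1304 3.7174]
P' = Q + AᵀP(A−BK) = [23.4783 -6.1304; -6.1304 4.7174]
tr(P') = 28.1957


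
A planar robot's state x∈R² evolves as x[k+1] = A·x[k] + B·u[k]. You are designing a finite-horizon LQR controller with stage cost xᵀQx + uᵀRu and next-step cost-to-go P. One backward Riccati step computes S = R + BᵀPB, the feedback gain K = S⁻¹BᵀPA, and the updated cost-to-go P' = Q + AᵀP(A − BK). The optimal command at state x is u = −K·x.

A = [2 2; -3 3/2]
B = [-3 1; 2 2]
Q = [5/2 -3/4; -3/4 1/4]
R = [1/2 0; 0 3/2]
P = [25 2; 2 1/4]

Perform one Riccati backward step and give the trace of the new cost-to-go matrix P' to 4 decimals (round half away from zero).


BᵀP = [-71.0000 -5.5000; 29.0000 2.5000]
S = R + BᵀPB = [1/2 0; 0 3/2] + [202.0000 -82.0000; -82.0000 34.0000] = [202.5000 -82.0000; -82.0000 35.5000]
BᵀPA = [-125.5000 -150.2500; 50.5000 61.7500]
K = S⁻¹·BᵀPA = [-0.6762 -0.5818; -0.1393 0.3956]
A−BK = [0.1108 -0.1409; -1.3690 1.8722]
AᵀP(A−BK) = [0.4264 -0.1164; -0.1164 0.7215]
P' = Q + AᵀP(A−BK) = [2.9264 -0.8664; -0.8664 0.9715]
tr(P') = 3.8979

3.8979


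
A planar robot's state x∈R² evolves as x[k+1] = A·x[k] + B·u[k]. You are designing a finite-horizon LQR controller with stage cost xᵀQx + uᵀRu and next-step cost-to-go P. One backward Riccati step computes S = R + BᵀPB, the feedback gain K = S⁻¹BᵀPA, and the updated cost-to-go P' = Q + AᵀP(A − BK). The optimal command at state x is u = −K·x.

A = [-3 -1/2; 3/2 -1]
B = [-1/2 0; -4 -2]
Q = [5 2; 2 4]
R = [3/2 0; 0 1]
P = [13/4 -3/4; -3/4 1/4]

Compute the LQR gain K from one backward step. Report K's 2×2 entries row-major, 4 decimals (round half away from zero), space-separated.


-0.7037 0.0370 -2.1852 -0.1481

BᵀP = [1.3750 -0.6250; 1.5000 -0.5000]
S = R + BᵀPB = [3/2 0; 0 1] + [1.8125 1.2500; 1.2500 1.0000] = [3.3125 1.2500; 1.2500 2.0000]
BᵀPA = [-5.0625 -0.0625; -5.2500 -0.2500]
K = S⁻¹·BᵀPA = [-0.7037 0.0370; -2.1852 -0.1481]
A−BK = [-3.3519 -0.4815; -5.6852 -1.1481]
AᵀP(A−BK) = [21.5278 2.2222; 2.2222 0.2778]
P' = Q + AᵀP(A−BK) = [26.5278 4.2222; 4.2222 4.2778]
tr(P') = 30.8056


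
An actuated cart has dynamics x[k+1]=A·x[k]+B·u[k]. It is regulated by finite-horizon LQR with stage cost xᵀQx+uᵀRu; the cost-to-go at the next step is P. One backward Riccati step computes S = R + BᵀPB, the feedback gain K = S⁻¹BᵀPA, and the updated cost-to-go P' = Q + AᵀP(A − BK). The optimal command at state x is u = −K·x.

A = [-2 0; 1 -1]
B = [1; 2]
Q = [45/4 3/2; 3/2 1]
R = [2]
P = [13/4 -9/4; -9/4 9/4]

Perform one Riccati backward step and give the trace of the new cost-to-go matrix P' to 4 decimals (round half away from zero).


33.4881

BᵀP = [-1.2500 2.2500]
S = R + BᵀPB = [2] + [3.2500] = [5.2500]
BᵀPA = [4.7500 -2.2500]
K = S⁻¹·BᵀPA = [0.9048 -0.4286]
A−BK = [-2.9048 0.4286; -0.8095 -0.1429]
AᵀP(A−BK) = [19.9524 -4.7143; -4.7143 1.2857]
P' = Q + AᵀP(A−BK) = [31.2024 -3.2143; -3.2143 2.2857]
tr(P') = 33.4881


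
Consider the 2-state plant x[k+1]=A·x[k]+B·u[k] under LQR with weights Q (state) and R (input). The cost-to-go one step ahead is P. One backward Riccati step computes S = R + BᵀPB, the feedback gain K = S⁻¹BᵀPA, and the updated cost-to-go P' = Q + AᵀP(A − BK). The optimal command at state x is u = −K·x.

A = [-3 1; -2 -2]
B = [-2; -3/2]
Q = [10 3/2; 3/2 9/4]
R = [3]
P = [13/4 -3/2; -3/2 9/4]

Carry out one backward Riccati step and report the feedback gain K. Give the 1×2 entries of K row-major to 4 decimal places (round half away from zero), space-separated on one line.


1.1192 -0.2902

BᵀP = [-4.2500 -0.3750]
S = R + BᵀPB = [3] + [9.0625] = [12.0625]
BᵀPA = [13.5000 -3.5000]
K = S⁻¹·BᵀPA = [1.1192 -0.2902]
A−BK = [-0.7617 0.4197; -0.3212 -2.4352]
AᵀP(A−BK) = [5.1412 -2.8329; -2.8329 17.2345]
P' = Q + AᵀP(A−BK) = [15.1412 -1.3329; -1.3329 19.4845]
tr(P') = 34.6256


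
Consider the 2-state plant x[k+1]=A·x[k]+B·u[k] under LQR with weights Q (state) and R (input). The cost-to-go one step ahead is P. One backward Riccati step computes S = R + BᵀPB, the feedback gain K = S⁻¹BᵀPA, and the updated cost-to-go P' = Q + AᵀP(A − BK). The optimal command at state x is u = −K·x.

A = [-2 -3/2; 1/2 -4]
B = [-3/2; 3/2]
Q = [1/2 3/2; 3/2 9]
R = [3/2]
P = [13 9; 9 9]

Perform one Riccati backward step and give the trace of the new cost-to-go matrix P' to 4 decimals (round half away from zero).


BᵀP = [-6.0000 0.0000]
S = R + BᵀPB = [3/2] + [9.0000] = [10.5000]
BᵀPA = [12.0000 9.0000]
K = S⁻¹·BᵀPA = [1.1429 0.8571]
A−BK = [-0.2857 -0.2143; -1.2143 -5.2857]
AᵀP(A−BK) = [22.5357 75.9643; 75.9643 273.5357]
P' = Q + AᵀP(A−BK) = [23.0357 77.4643; 77.4643 282.5357]
tr(P') = 305.5714

305.5714


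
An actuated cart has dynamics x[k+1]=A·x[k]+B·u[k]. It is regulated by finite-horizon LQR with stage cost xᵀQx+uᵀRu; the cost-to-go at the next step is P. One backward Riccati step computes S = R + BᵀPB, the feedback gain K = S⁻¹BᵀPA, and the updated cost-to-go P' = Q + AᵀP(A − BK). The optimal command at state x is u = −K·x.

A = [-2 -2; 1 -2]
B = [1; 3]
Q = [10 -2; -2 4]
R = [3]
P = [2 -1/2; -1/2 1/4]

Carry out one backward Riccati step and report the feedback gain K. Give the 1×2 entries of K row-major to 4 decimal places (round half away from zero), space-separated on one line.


-0.1765 -0.3529

BᵀP = [0.5000 0.2500]
S = R + BᵀPB = [3] + [1.2500] = [4.2500]
BᵀPA = [-0.7500 -1.5000]
K = S⁻¹·BᵀPA = [-0.1765 -0.3529]
A−BK = [-1.8235 -1.6471; 1.5294 -0.9412]
AᵀP(A−BK) = [10.1176 6.2353; 6.2353 4.4706]
P' = Q + AᵀP(A−BK) = [20.1176 4.2353; 4.2353 8.4706]
tr(P') = 28.5882


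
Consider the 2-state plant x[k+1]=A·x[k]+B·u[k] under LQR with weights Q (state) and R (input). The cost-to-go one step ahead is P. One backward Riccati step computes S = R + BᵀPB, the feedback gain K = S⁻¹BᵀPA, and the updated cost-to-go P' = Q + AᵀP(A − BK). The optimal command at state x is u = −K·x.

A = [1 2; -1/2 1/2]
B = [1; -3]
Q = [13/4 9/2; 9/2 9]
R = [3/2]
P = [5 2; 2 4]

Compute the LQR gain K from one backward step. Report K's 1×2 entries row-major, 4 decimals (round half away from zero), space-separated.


0.1311 -0.2295

BᵀP = [-1.0000 -10.0000]
S = R + BᵀPB = [3/2] + [29.0000] = [30.5000]
BᵀPA = [4.0000 -7.0000]
K = S⁻¹·BᵀPA = [0.1311 -0.2295]
A−BK = [0.8689 2.2295; -0.1066 -0.1885]
AᵀP(A−BK) = [3.4754 8.9180; 8.9180 23.3934]
P' = Q + AᵀP(A−BK) = [6.7254 13.4180; 13.4180 32.3934]
tr(P') = 39.1189


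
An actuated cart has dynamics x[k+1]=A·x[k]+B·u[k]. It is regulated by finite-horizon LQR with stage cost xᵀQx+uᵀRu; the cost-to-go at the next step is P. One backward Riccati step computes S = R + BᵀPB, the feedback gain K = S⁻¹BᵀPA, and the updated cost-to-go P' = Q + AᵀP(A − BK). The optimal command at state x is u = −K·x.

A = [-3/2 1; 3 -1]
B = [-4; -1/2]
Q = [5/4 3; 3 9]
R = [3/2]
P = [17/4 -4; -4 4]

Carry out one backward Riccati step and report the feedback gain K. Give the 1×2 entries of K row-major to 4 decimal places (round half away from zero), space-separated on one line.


1.1835 -0.5321

BᵀP = [-15.0000 14.0000]
S = R + BᵀPB = [3/2] + [53.0000] = [54.5000]
BᵀPA = [64.5000 -29.0000]
K = S⁻¹·BᵀPA = [1.1835 -0.5321]
A−BK = [3.2339 -1.1284; 3.5917 -1.2661]
AᵀP(A−BK) = [5.2276 -2.0539; -2.0539 0.8188]
P' = Q + AᵀP(A−BK) = [6.4776 0.9461; 0.9461 9.8188]
tr(P') = 16.2964
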